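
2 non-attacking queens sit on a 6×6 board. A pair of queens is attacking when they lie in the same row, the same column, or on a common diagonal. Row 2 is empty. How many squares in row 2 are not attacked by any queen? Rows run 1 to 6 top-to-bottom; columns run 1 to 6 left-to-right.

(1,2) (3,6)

(1,2) attacks row 2 at column 2 and diagonals 1, 3.
(3,6) attacks row 2 at column 6 and diagonals 5.
Attacked columns: {1, 2, 3, 5, 6}. Safe: {4}.

1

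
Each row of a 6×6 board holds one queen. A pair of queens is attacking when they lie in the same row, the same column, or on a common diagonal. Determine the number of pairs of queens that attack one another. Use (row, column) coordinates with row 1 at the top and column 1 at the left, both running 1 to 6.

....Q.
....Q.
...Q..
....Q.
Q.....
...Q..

Same column: (1,5)–(2,5) (column 5); (1,5)–(4,5) (column 5); (2,5)–(4,5) (column 5); (3,4)–(6,4) (column 4).
Same diagonal: (1,5)–(5,1) (|1−5| = |5−1| = 4); (2,5)–(3,4) (|2−3| = |5−4| = 1); (3,4)–(4,5) (|3−4| = |4−5| = 1).
Total attacking pairs: 7.

7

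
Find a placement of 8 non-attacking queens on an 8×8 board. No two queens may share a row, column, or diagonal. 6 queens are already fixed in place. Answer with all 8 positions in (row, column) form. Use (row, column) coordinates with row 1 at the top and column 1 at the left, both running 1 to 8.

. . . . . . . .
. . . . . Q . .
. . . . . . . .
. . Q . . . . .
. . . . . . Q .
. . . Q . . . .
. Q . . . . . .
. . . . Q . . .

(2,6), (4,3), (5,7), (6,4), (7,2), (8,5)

(1,1) (2,6) (3,8) (4,3) (5,7) (6,4) (7,2) (8,5)

Row 1: attacked by (2,6)→{5,6,7}; (4,3)→{3,6}; (5,7)→{3,7}; (6,4)→{4}; (7,2)→{2,8}; (8,5)→{5}. Safe: 1. Place at column 1.
Row 3: attacked by (1,1)→{1,3}; (2,6)→{5,6,7}; (4,3)→{2,3,4}; (5,7)→{5,7}; (6,4)→{1,4,7}; (7,2)→{2,6}; (8,5)→{5}. Safe: 8. Place at column 8.
Columns [1, 6, 8, 3, 7, 4, 2, 5], r−c [0, -4, -5, 1, -2, 2, 5, 3], r+c [2, 8, 11, 7, 12, 10, 9, 13] are all distinct, so no two queens attack.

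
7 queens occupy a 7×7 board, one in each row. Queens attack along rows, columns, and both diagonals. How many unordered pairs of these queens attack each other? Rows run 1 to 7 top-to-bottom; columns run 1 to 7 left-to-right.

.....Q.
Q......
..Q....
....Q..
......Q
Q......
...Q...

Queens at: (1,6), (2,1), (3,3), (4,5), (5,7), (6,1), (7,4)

2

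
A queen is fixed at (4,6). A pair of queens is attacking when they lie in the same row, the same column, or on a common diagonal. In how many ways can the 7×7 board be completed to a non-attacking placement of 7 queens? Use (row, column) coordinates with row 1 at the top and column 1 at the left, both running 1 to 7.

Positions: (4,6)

Branch on row 1: col 1 → 1; col 2 → 0; col 4 → 2; col 5 → 2; col 7 → 1.
Sum: 1 + 0 + 2 + 2 + 1 = 6.

6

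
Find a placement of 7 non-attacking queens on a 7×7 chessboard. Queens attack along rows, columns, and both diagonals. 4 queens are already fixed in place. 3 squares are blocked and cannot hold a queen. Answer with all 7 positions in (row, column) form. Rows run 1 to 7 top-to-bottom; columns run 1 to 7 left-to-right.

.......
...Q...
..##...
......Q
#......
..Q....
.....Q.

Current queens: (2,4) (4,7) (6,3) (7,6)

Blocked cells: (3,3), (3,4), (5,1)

Row 1: attacked by (2,4)→{3,4,5}; (4,7)→{4,7}; (6,3)→{3}; (7,6)→{6}. Safe: 1, 2. Place at column 2.
Row 3: attacked by (1,2)→{2,4}; (2,4)→{3,4,5}; (4,7)→{6,7}; (6,3)→{3,6}; (7,6)→{2,6}. Blocked: 3,4. Safe: 1. Place at column 1.
Row 5: attacked by (1,2)→{2,6}; (2,4)→{1,4,7}; (3,1)→{1,3}; (4,7)→{6,7}; (6,3)→{2,3,4}; (7,6)→{4,6}. Blocked: 1. Safe: 5. Place at column 5.
Columns [2, 4, 1, 7, 5, 3, 6], r−c [-1, -2, 2, -3, 0, 3, 1], r+c [3, 6, 4, 11, 10, 9, 13] are all distinct, so no two queens attack.

(1,2) (2,4) (3,1) (4,7) (5,5) (6,3) (7,6)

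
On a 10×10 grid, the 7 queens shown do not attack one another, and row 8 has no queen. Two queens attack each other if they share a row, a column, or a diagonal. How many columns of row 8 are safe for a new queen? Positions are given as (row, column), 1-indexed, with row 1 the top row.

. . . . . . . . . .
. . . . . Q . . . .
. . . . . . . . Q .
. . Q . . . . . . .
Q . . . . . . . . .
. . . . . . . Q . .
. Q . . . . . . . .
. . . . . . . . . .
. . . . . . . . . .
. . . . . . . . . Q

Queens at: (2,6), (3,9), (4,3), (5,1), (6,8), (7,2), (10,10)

1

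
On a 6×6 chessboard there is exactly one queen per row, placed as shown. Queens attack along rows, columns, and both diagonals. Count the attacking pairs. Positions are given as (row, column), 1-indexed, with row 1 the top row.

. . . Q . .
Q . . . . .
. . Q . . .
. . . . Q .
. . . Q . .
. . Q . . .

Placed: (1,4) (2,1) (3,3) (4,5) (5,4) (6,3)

6

Same column: (1,4)–(5,4) (column 4); (3,3)–(6,3) (column 3).
Same diagonal: (2,1)–(5,4) (|2−5| = |1−4| = 3); (4,5)–(5,4) (|4−5| = |5−4| = 1); (4,5)–(6,3) (|4−6| = |5−3| = 2); (5,4)–(6,3) (|5−6| = |4−3| = 1).
Total attacking pairs: 6.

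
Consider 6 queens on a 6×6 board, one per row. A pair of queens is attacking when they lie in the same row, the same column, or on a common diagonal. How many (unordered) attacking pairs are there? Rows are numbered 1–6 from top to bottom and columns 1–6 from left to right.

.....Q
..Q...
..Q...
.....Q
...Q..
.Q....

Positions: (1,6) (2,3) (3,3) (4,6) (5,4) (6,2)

2

Same column: (1,6)–(4,6) (column 6); (2,3)–(3,3) (column 3).
Total attacking pairs: 2.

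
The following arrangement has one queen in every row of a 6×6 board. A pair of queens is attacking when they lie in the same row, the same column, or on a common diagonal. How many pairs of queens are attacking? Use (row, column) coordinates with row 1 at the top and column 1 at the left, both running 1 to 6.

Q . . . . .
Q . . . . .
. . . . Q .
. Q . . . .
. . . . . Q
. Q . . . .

3

Same column: (1,1)–(2,1) (column 1); (4,2)–(6,2) (column 2).
Same diagonal: (3,5)–(6,2) (|3−6| = |5−2| = 3).
Total attacking pairs: 3.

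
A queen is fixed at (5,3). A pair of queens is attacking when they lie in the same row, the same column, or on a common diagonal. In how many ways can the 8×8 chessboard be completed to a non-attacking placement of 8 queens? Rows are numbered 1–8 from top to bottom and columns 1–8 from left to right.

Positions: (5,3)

Branch on row 1: col 1 → 1; col 2 → 3; col 4 → 0; col 5 → 6; col 6 → 2; col 8 → 0.
Sum: 1 + 3 + 0 + 6 + 2 + 0 = 12.

12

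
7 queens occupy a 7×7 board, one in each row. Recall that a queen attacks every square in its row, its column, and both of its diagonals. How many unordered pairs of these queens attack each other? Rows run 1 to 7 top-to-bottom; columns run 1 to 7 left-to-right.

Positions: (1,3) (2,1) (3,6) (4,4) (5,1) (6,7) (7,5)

1

Same column: (2,1)–(5,1) (column 1).
Total attacking pairs: 1.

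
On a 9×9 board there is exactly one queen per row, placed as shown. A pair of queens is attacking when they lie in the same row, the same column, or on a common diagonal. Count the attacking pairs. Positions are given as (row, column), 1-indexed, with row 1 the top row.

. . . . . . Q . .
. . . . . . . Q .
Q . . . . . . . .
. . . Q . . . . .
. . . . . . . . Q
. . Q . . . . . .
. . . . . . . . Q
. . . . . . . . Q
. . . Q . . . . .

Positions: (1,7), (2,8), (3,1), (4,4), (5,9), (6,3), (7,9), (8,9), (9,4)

Same column: (4,4)–(9,4) (column 4); (5,9)–(7,9) (column 9); (5,9)–(8,9) (column 9); (7,9)–(8,9) (column 9).
Same diagonal: (1,7)–(2,8) (|1−2| = |7−8| = 1); (1,7)–(4,4) (|1−4| = |7−4| = 3).
Total attacking pairs: 6.

6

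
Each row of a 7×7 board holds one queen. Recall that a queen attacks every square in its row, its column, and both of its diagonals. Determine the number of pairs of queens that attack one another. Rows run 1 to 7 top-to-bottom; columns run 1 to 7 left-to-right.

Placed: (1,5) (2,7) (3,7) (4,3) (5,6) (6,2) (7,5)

Same column: (1,5)–(7,5) (column 5); (2,7)–(3,7) (column 7).
Same diagonal: (1,5)–(3,7) (|1−3| = |5−7| = 2).
Total attacking pairs: 3.

3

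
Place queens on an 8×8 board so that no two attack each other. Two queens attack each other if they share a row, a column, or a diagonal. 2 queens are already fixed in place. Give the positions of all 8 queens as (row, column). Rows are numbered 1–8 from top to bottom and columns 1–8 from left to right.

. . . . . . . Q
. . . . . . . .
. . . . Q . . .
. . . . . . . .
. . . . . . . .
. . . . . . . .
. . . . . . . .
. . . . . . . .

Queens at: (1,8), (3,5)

Row 2: attacked by (1,8)→{7,8}; (3,5)→{4,5,6}. Safe: 1, 2, 3. Place at column 2.
Row 4: attacked by (1,8)→{5,8}; (2,2)→{2,4}; (3,5)→{4,5,6}. Safe: 1, 3, 7. Place at column 3.
Row 5: attacked by (1,8)→{4,8}; (2,2)→{2,5}; (3,5)→{3,5,7}; (4,3)→{2,3,4}. Safe: 1, 6. Place at column 1.
Row 6: attacked by (1,8)→{3,8}; (2,2)→{2,6}; (3,5)→{2,5,8}; (4,3)→{1,3,5}; (5,1)→{1,2}. Safe: 4, 7. Place at column 7.
Row 7: attacked by (1,8)→{2,8}; (2,2)→{2,7}; (3,5)→{1,5}; (4,3)→{3,6}; (5,1)→{1,3}; (6,7)→{6,7,8}. Safe: 4. Place at column 4.
Row 8: attacked by (1,8)→{1,8}; (2,2)→{2,8}; (3,5)→{5}; (4,3)→{3,7}; (5,1)→{1,4}; (6,7)→{5,7}; (7,4)→{3,4,5}. Safe: 6. Place at column 6.
Columns [8, 2, 5, 3, 1, 7, 4, 6], r−c [-7, 0, -2, 1, 4, -1, 3, 2], r+c [9, 4, 8, 7, 6, 13, 11, 14] are all distinct, so no two queens attack.

(1,8) (2,2) (3,5) (4,3) (5,1) (6,7) (7,4) (8,6)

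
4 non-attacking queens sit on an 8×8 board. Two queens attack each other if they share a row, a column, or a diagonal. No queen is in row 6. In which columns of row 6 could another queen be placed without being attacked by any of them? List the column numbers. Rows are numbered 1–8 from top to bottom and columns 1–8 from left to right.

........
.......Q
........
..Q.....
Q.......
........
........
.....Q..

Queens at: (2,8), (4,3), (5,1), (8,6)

columns 7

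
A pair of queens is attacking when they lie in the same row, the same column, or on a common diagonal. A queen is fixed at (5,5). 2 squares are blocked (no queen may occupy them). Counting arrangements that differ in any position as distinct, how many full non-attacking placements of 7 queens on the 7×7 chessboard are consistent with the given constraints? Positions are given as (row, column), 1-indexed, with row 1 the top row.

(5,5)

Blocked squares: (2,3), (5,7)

5

Branch on row 1: col 2 → 1; col 3 → 2; col 4 → 1; col 6 → 1; col 7 → 0.
Sum: 1 + 2 + 1 + 1 + 0 = 5.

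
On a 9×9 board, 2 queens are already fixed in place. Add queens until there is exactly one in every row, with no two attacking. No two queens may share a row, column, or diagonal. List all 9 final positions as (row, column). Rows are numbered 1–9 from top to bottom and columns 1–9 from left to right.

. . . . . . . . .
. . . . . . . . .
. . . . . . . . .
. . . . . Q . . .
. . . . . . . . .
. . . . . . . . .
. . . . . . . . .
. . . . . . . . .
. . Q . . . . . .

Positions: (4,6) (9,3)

Row 1: attacked by (4,6)→{3,6,9}; (9,3)→{3}. Safe: 1, 2, 4, 5, 7, 8. Place at column 5.
Row 2: attacked by (1,5)→{4,5,6}; (4,6)→{4,6,8}; (9,3)→{3}. Safe: 1, 2, 7, 9. Place at column 9.
Row 3: attacked by (1,5)→{3,5,7}; (2,9)→{8,9}; (4,6)→{5,6,7}; (9,3)→{3,9}. Safe: 1, 2, 4. Place at column 4.
Row 5: attacked by (1,5)→{1,5,9}; (2,9)→{6,9}; (3,4)→{2,4,6}; (4,6)→{5,6,7}; (9,3)→{3,7}. Safe: 8. Place at column 8.
Row 6: attacked by (1,5)→{5}; (2,9)→{5,9}; (3,4)→{1,4,7}; (4,6)→{4,6,8}; (5,8)→{7,8,9}; (9,3)→{3,6}. Safe: 2. Place at column 2.
Row 7: attacked by (1,5)→{5}; (2,9)→{4,9}; (3,4)→{4,8}; (4,6)→{3,6,9}; (5,8)→{6,8}; (6,2)→{1,2,3}; (9,3)→{1,3,5}. Safe: 7. Place at column 7.
Row 8: attacked by (1,5)→{5}; (2,9)→{3,9}; (3,4)→{4,9}; (4,6)→{2,6}; (5,8)→{5,8}; (6,2)→{2,4}; (7,7)→{6,7,8}; (9,3)→{2,3,4}. Safe: 1. Place at column 1.
Columns [5, 9, 4, 6, 8, 2, 7, 1, 3], r−c [-4, -7, -1, -2, -3, 4, 0, 7, 6], r+c [6, 11, 7, 10, 13, 8, 14, 9, 12] are all distinct, so no two queens attack.

(1,5) (2,9) (3,4) (4,6) (5,8) (6,2) (7,7) (8,1) (9,3)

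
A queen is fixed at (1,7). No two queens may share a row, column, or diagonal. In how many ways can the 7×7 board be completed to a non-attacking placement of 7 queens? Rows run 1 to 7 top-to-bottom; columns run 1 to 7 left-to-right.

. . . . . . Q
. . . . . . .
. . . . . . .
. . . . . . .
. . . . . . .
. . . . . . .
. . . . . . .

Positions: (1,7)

4

Branch on row 2: col 1 → 0; col 2 → 1; col 3 → 1; col 4 → 1; col 5 → 1.
Sum: 0 + 1 + 1 + 1 + 1 = 4.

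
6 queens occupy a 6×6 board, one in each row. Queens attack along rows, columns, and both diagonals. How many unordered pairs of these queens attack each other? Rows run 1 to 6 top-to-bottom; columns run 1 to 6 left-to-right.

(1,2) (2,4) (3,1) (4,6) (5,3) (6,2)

Same column: (1,2)–(6,2) (column 2).
Same diagonal: (2,4)–(4,6) (|2−4| = |4−6| = 2); (3,1)–(5,3) (|3−5| = |1−3| = 2); (5,3)–(6,2) (|5−6| = |3−2| = 1).
Total attacking pairs: 4.

4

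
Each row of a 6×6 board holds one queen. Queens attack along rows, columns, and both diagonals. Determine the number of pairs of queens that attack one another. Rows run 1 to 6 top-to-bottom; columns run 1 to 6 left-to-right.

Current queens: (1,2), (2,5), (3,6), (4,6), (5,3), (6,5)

3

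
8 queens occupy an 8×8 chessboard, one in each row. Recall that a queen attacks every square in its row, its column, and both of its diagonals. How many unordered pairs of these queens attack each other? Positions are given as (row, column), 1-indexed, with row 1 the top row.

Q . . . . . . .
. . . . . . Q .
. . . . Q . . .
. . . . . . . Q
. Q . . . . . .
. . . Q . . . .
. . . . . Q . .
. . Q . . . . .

0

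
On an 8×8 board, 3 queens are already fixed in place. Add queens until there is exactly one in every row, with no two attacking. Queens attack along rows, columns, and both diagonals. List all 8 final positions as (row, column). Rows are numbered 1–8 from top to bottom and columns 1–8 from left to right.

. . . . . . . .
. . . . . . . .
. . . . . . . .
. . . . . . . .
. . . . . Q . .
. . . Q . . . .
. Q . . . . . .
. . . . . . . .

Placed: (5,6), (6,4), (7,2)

(1,7) (2,1) (3,3) (4,8) (5,6) (6,4) (7,2) (8,5)

Row 1: attacked by (5,6)→{2,6}; (6,4)→{4}; (7,2)→{2,8}. Safe: 1, 3, 5, 7. Place at column 7.
Row 2: attacked by (1,7)→{6,7,8}; (5,6)→{3,6}; (6,4)→{4,8}; (7,2)→{2,7}. Safe: 1, 5. Place at column 1.
Row 3: attacked by (1,7)→{5,7}; (2,1)→{1,2}; (5,6)→{4,6,8}; (6,4)→{1,4,7}; (7,2)→{2,6}. Safe: 3. Place at column 3.
Row 4: attacked by (1,7)→{4,7}; (2,1)→{1,3}; (3,3)→{2,3,4}; (5,6)→{5,6,7}; (6,4)→{2,4,6}; (7,2)→{2,5}. Safe: 8. Place at column 8.
Row 8: attacked by (1,7)→{7}; (2,1)→{1,7}; (3,3)→{3,8}; (4,8)→{4,8}; (5,6)→{3,6}; (6,4)→{2,4,6}; (7,2)→{1,2,3}. Safe: 5. Place at column 5.
Columns [7, 1, 3, 8, 6, 4, 2, 5], r−c [-6, 1, 0, -4, -1, 2, 5, 3], r+c [8, 3, 6, 12, 11, 10, 9, 13] are all distinct, so no two queens attack.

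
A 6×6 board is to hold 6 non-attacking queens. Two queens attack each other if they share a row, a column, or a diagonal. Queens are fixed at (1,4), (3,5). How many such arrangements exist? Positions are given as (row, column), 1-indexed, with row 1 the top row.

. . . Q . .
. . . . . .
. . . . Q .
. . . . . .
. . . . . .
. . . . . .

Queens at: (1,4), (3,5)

Branch on row 2: col 1 → 1; col 2 → 0.
Sum: 1 + 0 = 1.

1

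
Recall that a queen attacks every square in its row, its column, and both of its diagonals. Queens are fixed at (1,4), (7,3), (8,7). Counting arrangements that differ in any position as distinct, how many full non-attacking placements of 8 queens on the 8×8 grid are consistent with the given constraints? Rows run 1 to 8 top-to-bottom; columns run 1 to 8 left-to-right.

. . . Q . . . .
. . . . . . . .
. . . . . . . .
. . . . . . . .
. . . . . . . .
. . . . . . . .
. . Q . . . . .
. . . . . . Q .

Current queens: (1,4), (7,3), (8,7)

Branch on row 2: col 2 → 1; col 6 → 1.
Sum: 1 + 1 = 2.

2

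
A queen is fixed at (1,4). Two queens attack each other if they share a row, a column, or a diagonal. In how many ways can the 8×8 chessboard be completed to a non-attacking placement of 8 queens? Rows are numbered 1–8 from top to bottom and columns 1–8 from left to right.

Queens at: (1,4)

Branch on row 2: col 1 → 2; col 2 → 6; col 6 → 3; col 7 → 4; col 8 → 3.
Sum: 2 + 6 + 3 + 4 + 3 = 18.

18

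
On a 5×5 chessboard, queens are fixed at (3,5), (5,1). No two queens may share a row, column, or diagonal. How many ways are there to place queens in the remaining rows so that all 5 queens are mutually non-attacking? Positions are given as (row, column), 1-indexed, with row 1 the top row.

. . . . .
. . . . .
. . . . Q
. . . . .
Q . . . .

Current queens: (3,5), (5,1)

Branch on row 1: col 2 → 0; col 4 → 1.
Sum: 0 + 1 = 1.

1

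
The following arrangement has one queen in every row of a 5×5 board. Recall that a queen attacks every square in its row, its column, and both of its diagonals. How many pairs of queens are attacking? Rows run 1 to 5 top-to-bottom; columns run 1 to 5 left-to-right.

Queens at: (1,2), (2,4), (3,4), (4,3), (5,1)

4

Same column: (2,4)–(3,4) (column 4).
Same diagonal: (1,2)–(3,4) (|1−3| = |2−4| = 2); (2,4)–(5,1) (|2−5| = |4−1| = 3); (3,4)–(4,3) (|3−4| = |4−3| = 1).
Total attacking pairs: 4.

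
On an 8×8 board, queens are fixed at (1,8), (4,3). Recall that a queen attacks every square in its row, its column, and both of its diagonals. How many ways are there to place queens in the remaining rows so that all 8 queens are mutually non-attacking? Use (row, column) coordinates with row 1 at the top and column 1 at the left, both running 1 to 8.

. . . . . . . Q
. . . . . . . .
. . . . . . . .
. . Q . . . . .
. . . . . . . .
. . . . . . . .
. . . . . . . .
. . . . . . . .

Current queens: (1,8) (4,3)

Branch on row 2: col 2 → 1; col 4 → 1; col 6 → 0.
Sum: 1 + 1 + 0 = 2.

2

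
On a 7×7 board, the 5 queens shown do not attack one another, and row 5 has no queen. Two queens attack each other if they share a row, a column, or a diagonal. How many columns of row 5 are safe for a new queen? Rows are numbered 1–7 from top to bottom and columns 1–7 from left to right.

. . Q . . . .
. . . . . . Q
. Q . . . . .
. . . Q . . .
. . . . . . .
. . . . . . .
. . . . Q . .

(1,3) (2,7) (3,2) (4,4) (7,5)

2

(1,3) attacks row 5 at column 3 and diagonals 7.
(2,7) attacks row 5 at column 7 and diagonals 4.
(3,2) attacks row 5 at column 2 and diagonals 4.
(4,4) attacks row 5 at column 4 and diagonals 3, 5.
(7,5) attacks row 5 at column 5 and diagonals 3, 7.
Attacked columns: {2, 3, 4, 5, 7}. Safe: {1, 6}.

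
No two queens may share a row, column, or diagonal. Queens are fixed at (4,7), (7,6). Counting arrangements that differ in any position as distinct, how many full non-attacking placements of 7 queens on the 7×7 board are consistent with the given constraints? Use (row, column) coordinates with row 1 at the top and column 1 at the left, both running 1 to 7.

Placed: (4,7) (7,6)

2

Branch on row 1: col 1 → 1; col 2 → 1; col 3 → 0; col 5 → 0.
Sum: 1 + 1 + 0 + 0 = 2.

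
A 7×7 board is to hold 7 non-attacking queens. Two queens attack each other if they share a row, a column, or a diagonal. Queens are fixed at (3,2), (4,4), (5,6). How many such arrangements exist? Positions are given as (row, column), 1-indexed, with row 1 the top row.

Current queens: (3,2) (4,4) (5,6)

Branch on row 1: col 3 → 1; col 5 → 1.
Sum: 1 + 1 = 2.

2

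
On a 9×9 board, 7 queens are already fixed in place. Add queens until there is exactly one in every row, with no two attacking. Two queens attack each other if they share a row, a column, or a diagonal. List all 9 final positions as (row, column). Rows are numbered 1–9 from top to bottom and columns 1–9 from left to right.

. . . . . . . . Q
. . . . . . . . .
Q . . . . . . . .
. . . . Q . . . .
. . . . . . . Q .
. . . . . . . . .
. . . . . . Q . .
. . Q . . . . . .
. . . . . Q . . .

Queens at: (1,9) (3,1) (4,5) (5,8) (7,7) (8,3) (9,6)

(1,9) (2,4) (3,1) (4,5) (5,8) (6,2) (7,7) (8,3) (9,6)

Row 2: attacked by (1,9)→{8,9}; (3,1)→{1,2}; (4,5)→{3,5,7}; (5,8)→{5,8}; (7,7)→{2,7}; (8,3)→{3,9}; (9,6)→{6}. Safe: 4. Place at column 4.
Row 6: attacked by (1,9)→{4,9}; (2,4)→{4,8}; (3,1)→{1,4}; (4,5)→{3,5,7}; (5,8)→{7,8,9}; (7,7)→{6,7,8}; (8,3)→{1,3,5}; (9,6)→{3,6,9}. Safe: 2. Place at column 2.
Columns [9, 4, 1, 5, 8, 2, 7, 3, 6], r−c [-8, -2, 2, -1, -3, 4, 0, 5, 3], r+c [10, 6, 4, 9, 13, 8, 14, 11, 15] are all distinct, so no two queens attack.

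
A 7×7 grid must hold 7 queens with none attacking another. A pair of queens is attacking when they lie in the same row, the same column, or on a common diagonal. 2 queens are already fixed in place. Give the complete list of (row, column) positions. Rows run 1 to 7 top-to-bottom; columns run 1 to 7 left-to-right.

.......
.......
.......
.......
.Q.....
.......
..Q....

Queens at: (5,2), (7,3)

(1,7) (2,4) (3,1) (4,5) (5,2) (6,6) (7,3)

Row 1: attacked by (5,2)→{2,6}; (7,3)→{3}. Safe: 1, 4, 5, 7. Place at column 7.
Row 2: attacked by (1,7)→{6,7}; (5,2)→{2,5}; (7,3)→{3}. Safe: 1, 4. Place at column 4.
Row 3: attacked by (1,7)→{5,7}; (2,4)→{3,4,5}; (5,2)→{2,4}; (7,3)→{3,7}. Safe: 1, 6. Place at column 1.
Row 4: attacked by (1,7)→{4,7}; (2,4)→{2,4,6}; (3,1)→{1,2}; (5,2)→{1,2,3}; (7,3)→{3,6}. Safe: 5. Place at column 5.
Row 6: attacked by (1,7)→{2,7}; (2,4)→{4}; (3,1)→{1,4}; (4,5)→{3,5,7}; (5,2)→{1,2,3}; (7,3)→{2,3,4}. Safe: 6. Place at column 6.
Columns [7, 4, 1, 5, 2, 6, 3], r−c [-6, -2, 2, -1, 3, 0, 4], r+c [8, 6, 4, 9, 7, 12, 10] are all distinct, so no two queens attack.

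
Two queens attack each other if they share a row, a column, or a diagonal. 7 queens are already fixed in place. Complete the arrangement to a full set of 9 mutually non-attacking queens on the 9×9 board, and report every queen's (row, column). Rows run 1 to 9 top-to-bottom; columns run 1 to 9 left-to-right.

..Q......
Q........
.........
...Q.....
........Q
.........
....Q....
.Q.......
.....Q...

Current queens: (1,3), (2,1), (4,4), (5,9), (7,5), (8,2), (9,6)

(1,3) (2,1) (3,8) (4,4) (5,9) (6,7) (7,5) (8,2) (9,6)

Row 3: attacked by (1,3)→{1,3,5}; (2,1)→{1,2}; (4,4)→{3,4,5}; (5,9)→{7,9}; (7,5)→{1,5,9}; (8,2)→{2,7}; (9,6)→{6}. Safe: 8. Place at column 8.
Row 6: attacked by (1,3)→{3,8}; (2,1)→{1,5}; (3,8)→{5,8}; (4,4)→{2,4,6}; (5,9)→{8,9}; (7,5)→{4,5,6}; (8,2)→{2,4}; (9,6)→{3,6,9}. Safe: 7. Place at column 7.
Columns [3, 1, 8, 4, 9, 7, 5, 2, 6], r−c [-2, 1, -5, 0, -4, -1, 2, 6, 3], r+c [4, 3, 11, 8, 14, 13, 12, 10, 15] are all distinct, so no two queens attack.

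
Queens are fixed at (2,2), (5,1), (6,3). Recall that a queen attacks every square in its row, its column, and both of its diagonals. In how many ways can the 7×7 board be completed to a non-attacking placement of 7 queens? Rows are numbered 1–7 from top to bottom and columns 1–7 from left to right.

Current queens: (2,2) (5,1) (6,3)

Branch on row 1: col 4 → 0; col 6 → 0; col 7 → 1.
Sum: 0 + 0 + 1 = 1.

1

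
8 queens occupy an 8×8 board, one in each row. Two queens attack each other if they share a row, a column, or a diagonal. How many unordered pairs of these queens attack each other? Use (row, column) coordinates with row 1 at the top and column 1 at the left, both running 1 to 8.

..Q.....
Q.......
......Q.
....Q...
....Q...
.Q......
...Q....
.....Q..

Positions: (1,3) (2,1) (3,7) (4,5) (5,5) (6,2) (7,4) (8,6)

2

Same column: (4,5)–(5,5) (column 5).
Same diagonal: (3,7)–(5,5) (|3−5| = |7−5| = 2).
Total attacking pairs: 2.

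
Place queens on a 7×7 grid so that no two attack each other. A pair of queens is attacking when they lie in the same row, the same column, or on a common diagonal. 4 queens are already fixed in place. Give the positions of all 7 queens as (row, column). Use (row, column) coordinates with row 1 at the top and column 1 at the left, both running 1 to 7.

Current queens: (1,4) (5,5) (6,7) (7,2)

(1,4) (2,6) (3,1) (4,3) (5,5) (6,7) (7,2)

Row 2: attacked by (1,4)→{3,4,5}; (5,5)→{2,5}; (6,7)→{3,7}; (7,2)→{2,7}. Safe: 1, 6. Place at column 6.
Row 3: attacked by (1,4)→{2,4,6}; (2,6)→{5,6,7}; (5,5)→{3,5,7}; (6,7)→{4,7}; (7,2)→{2,6}. Safe: 1. Place at column 1.
Row 4: attacked by (1,4)→{1,4,7}; (2,6)→{4,6}; (3,1)→{1,2}; (5,5)→{4,5,6}; (6,7)→{5,7}; (7,2)→{2,5}. Safe: 3. Place at column 3.
Columns [4, 6, 1, 3, 5, 7, 2], r−c [-3, -4, 2, 1, 0, -1, 5], r+c [5, 8, 4, 7, 10, 13, 9] are all distinct, so no two queens attack.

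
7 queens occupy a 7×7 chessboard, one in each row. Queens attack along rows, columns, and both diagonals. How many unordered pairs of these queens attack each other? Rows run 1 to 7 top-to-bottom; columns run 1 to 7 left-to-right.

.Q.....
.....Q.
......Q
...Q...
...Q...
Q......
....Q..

Same column: (4,4)–(5,4) (column 4).
Same diagonal: (2,6)–(3,7) (|2−3| = |6−7| = 1); (2,6)–(4,4) (|2−4| = |6−4| = 2).
Total attacking pairs: 3.

3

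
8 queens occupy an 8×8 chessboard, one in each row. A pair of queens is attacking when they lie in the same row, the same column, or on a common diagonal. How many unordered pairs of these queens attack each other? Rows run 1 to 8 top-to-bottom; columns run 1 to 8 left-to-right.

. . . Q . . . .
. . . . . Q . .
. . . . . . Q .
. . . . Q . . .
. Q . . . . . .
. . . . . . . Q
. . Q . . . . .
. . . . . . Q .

3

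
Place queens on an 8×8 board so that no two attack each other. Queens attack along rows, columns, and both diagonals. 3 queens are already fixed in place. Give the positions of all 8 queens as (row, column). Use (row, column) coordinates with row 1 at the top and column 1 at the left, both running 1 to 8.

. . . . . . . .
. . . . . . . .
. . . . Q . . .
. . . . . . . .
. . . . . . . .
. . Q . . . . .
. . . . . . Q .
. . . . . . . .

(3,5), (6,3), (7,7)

(1,4) (2,1) (3,5) (4,8) (5,6) (6,3) (7,7) (8,2)

Row 1: attacked by (3,5)→{3,5,7}; (6,3)→{3,8}; (7,7)→{1,7}. Safe: 2, 4, 6. Place at column 4.
Row 2: attacked by (1,4)→{3,4,5}; (3,5)→{4,5,6}; (6,3)→{3,7}; (7,7)→{2,7}. Safe: 1, 8. Place at column 1.
Row 4: attacked by (1,4)→{1,4,7}; (2,1)→{1,3}; (3,5)→{4,5,6}; (6,3)→{1,3,5}; (7,7)→{4,7}. Safe: 2, 8. Place at column 8.
Row 5: attacked by (1,4)→{4,8}; (2,1)→{1,4}; (3,5)→{3,5,7}; (4,8)→{7,8}; (6,3)→{2,3,4}; (7,7)→{5,7}. Safe: 6. Place at column 6.
Row 8: attacked by (1,4)→{4}; (2,1)→{1,7}; (3,5)→{5}; (4,8)→{4,8}; (5,6)→{3,6}; (6,3)→{1,3,5}; (7,7)→{6,7,8}. Safe: 2. Place at column 2.
Columns [4, 1, 5, 8, 6, 3, 7, 2], r−c [-3, 1, -2, -4, -1, 3, 0, 6], r+c [5, 3, 8, 12, 11, 9, 14, 10] are all distinct, so no two queens attack.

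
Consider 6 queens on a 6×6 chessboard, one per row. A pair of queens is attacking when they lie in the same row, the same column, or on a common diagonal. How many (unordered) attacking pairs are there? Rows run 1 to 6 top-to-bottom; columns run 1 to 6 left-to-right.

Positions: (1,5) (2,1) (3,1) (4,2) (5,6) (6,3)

3

Same column: (2,1)–(3,1) (column 1).
Same diagonal: (1,5)–(4,2) (|1−4| = |5−2| = 3); (3,1)–(4,2) (|3−4| = |1−2| = 1).
Total attacking pairs: 3.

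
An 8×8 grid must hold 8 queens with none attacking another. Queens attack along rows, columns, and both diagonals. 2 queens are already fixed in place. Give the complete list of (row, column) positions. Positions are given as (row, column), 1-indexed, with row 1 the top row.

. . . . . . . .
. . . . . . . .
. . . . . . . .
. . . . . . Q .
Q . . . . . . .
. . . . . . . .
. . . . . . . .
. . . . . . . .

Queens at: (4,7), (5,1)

Row 1: attacked by (4,7)→{4,7}; (5,1)→{1,5}. Safe: 2, 3, 6, 8. Place at column 3.
Row 2: attacked by (1,3)→{2,3,4}; (4,7)→{5,7}; (5,1)→{1,4}. Safe: 6, 8. Place at column 8.
Row 3: attacked by (1,3)→{1,3,5}; (2,8)→{7,8}; (4,7)→{6,7,8}; (5,1)→{1,3}. Safe: 2, 4. Place at column 4.
Row 6: attacked by (1,3)→{3,8}; (2,8)→{4,8}; (3,4)→{1,4,7}; (4,7)→{5,7}; (5,1)→{1,2}. Safe: 6. Place at column 6.
Row 7: attacked by (1,3)→{3}; (2,8)→{3,8}; (3,4)→{4,8}; (4,7)→{4,7}; (5,1)→{1,3}; (6,6)→{5,6,7}. Safe: 2. Place at column 2.
Row 8: attacked by (1,3)→{3}; (2,8)→{2,8}; (3,4)→{4}; (4,7)→{3,7}; (5,1)→{1,4}; (6,6)→{4,6,8}; (7,2)→{1,2,3}. Safe: 5. Place at column 5.
Columns [3, 8, 4, 7, 1, 6, 2, 5], r−c [-2, -6, -1, -3, 4, 0, 5, 3], r+c [4, 10, 7, 11, 6, 12, 9, 13] are all distinct, so no two queens attack.

(1,3) (2,8) (3,4) (4,7) (5,1) (6,6) (7,2) (8,5)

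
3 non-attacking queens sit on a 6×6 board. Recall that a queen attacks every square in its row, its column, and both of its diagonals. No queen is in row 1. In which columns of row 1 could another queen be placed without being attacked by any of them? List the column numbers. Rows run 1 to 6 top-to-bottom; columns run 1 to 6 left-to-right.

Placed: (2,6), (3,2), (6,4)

columns 1, 3

(2,6) attacks row 1 at column 6 and diagonals 5.
(3,2) attacks row 1 at column 2 and diagonals 4.
(6,4) attacks row 1 at column 4.
Attacked columns: {2, 4, 5, 6}. Safe: {1, 3}.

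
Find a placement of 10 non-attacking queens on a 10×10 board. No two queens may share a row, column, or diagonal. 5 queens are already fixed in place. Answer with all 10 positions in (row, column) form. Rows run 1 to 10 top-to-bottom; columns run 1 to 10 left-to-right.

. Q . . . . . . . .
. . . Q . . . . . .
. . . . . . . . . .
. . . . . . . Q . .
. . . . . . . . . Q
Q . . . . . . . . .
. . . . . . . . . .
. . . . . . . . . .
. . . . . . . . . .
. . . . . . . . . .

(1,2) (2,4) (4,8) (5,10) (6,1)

(1,2) (2,4) (3,6) (4,8) (5,10) (6,1) (7,3) (8,5) (9,7) (10,9)

Row 3: attacked by (1,2)→{2,4}; (2,4)→{3,4,5}; (4,8)→{7,8,9}; (5,10)→{8,10}; (6,1)→{1,4}. Safe: 6. Place at column 6.
Row 7: attacked by (1,2)→{2,8}; (2,4)→{4,9}; (3,6)→{2,6,10}; (4,8)→{5,8}; (5,10)→{8,10}; (6,1)→{1,2}. Safe: 3, 7. Place at column 3.
Row 8: attacked by (1,2)→{2,9}; (2,4)→{4,10}; (3,6)→{1,6}; (4,8)→{4,8}; (5,10)→{7,10}; (6,1)→{1,3}; (7,3)→{2,3,4}. Safe: 5. Place at column 5.
Row 9: attacked by (1,2)→{2,10}; (2,4)→{4}; (3,6)→{6}; (4,8)→{3,8}; (5,10)→{6,10}; (6,1)→{1,4}; (7,3)→{1,3,5}; (8,5)→{4,5,6}. Safe: 7, 9. Place at column 7.
Row 10: attacked by (1,2)→{2}; (2,4)→{4}; (3,6)→{6}; (4,8)→{2,8}; (5,10)→{5,10}; (6,1)→{1,5}; (7,3)→{3,6}; (8,5)→{3,5,7}; (9,7)→{6,7,8}. Safe: 9. Place at column 9.
Columns [2, 4, 6, 8, 10, 1, 3, 5, 7, 9], r−c [-1, -2, -3, -4, -5, 5, 4, 3, 2, 1], r+c [3, 6, 9, 12, 15, 7, 10, 13, 16, 19] are all distinct, so no two queens attack.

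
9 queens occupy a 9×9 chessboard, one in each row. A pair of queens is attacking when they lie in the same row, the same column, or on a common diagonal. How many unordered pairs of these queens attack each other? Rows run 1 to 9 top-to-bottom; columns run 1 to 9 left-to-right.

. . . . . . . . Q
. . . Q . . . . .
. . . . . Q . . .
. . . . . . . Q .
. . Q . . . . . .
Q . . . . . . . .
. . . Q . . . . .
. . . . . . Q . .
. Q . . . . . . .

Same column: (2,4)–(7,4) (column 4).
Same diagonal: (7,4)–(9,2) (|7−9| = |4−2| = 2).
Total attacking pairs: 2.

2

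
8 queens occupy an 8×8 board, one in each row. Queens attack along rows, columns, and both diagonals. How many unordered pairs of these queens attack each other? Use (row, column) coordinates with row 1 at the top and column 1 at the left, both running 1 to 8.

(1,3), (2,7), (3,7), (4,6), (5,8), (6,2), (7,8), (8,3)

5

Same column: (1,3)–(8,3) (column 3); (2,7)–(3,7) (column 7); (5,8)–(7,8) (column 8).
Same diagonal: (1,3)–(4,6) (|1−4| = |3−6| = 3); (3,7)–(4,6) (|3−4| = |7−6| = 1).
Total attacking pairs: 5.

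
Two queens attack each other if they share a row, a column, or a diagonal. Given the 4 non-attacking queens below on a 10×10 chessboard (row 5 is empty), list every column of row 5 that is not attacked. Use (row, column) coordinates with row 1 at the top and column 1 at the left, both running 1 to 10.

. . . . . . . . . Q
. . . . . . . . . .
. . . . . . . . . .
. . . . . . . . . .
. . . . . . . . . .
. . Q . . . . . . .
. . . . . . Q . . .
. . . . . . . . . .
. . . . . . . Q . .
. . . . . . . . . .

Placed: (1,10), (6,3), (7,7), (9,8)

(1,10) attacks row 5 at column 10 and diagonals 6.
(6,3) attacks row 5 at column 3 and diagonals 2, 4.
(7,7) attacks row 5 at column 7 and diagonals 5, 9.
(9,8) attacks row 5 at column 8 and diagonals 4.
Attacked columns: {2, 3, 4, 5, 6, 7, 8, 9, 10}. Safe: {1}.

columns 1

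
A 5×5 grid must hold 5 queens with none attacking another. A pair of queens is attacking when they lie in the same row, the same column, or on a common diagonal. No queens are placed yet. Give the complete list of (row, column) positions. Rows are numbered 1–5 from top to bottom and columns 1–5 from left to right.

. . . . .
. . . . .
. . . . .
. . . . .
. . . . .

(1,3) (2,5) (3,2) (4,4) (5,1)

Row 1: Safe: 1, 2, 3, 4, 5. Place at column 3.
Row 2: attacked by (1,3)→{2,3,4}. Safe: 1, 5. Place at column 5.
Row 3: attacked by (1,3)→{1,3,5}; (2,5)→{4,5}. Safe: 2. Place at column 2.
Row 4: attacked by (1,3)→{3}; (2,5)→{3,5}; (3,2)→{1,2,3}. Safe: 4. Place at column 4.
Row 5: attacked by (1,3)→{3}; (2,5)→{2,5}; (3,2)→{2,4}; (4,4)→{3,4,5}. Safe: 1. Place at column 1.
Columns [3, 5, 2, 4, 1], r−c [-2, -3, 1, 0, 4], r+c [4, 7, 5, 8, 6] are all distinct, so no two queens attack.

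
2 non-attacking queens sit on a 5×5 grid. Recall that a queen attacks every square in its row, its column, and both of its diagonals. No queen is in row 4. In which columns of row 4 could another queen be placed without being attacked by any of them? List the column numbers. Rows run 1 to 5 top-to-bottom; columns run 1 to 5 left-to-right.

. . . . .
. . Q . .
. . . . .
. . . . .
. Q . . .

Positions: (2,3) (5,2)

columns 4

(2,3) attacks row 4 at column 3 and diagonals 1, 5.
(5,2) attacks row 4 at column 2 and diagonals 1, 3.
Attacked columns: {1, 2, 3, 5}. Safe: {4}.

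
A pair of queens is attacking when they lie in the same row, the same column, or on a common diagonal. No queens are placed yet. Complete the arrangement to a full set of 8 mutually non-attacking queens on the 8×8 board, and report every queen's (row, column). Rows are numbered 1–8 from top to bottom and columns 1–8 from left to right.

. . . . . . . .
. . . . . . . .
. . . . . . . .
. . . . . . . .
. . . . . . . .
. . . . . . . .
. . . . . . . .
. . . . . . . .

(1,1) (2,5) (3,8) (4,6) (5,3) (6,7) (7,2) (8,4)

Row 1: Safe: 1, 2, 3, 4, 5, 6, 7, 8. Place at column 1.
Row 2: attacked by (1,1)→{1,2}. Safe: 3, 4, 5, 6, 7, 8. Place at column 5.
Row 3: attacked by (1,1)→{1,3}; (2,5)→{4,5,6}. Safe: 2, 7, 8. Place at column 8.
Row 4: attacked by (1,1)→{1,4}; (2,5)→{3,5,7}; (3,8)→{7,8}. Safe: 2, 6. Place at column 6.
Row 5: attacked by (1,1)→{1,5}; (2,5)→{2,5,8}; (3,8)→{6,8}; (4,6)→{5,6,7}. Safe: 3, 4. Place at column 3.
Row 6: attacked by (1,1)→{1,6}; (2,5)→{1,5}; (3,8)→{5,8}; (4,6)→{4,6,8}; (5,3)→{2,3,4}. Safe: 7. Place at column 7.
Row 7: attacked by (1,1)→{1,7}; (2,5)→{5}; (3,8)→{4,8}; (4,6)→{3,6}; (5,3)→{1,3,5}; (6,7)→{6,7,8}. Safe: 2. Place at column 2.
Row 8: attacked by (1,1)→{1,8}; (2,5)→{5}; (3,8)→{3,8}; (4,6)→{2,6}; (5,3)→{3,6}; (6,7)→{5,7}; (7,2)→{1,2,3}. Safe: 4. Place at column 4.
Columns [1, 5, 8, 6, 3, 7, 2, 4], r−c [0, -3, -5, -2, 2, -1, 5, 4], r+c [2, 7, 11, 10, 8, 13, 9, 12] are all distinct, so no two queens attack.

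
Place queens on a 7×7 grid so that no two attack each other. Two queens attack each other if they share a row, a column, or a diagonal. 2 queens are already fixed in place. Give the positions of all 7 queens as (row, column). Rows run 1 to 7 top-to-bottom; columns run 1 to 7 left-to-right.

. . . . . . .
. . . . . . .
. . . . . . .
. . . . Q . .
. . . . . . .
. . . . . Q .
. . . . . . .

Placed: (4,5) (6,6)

(1,7) (2,4) (3,1) (4,5) (5,2) (6,6) (7,3)

Row 1: attacked by (4,5)→{2,5}; (6,6)→{1,6}. Safe: 3, 4, 7. Place at column 7.
Row 2: attacked by (1,7)→{6,7}; (4,5)→{3,5,7}; (6,6)→{2,6}. Safe: 1, 4. Place at column 4.
Row 3: attacked by (1,7)→{5,7}; (2,4)→{3,4,5}; (4,5)→{4,5,6}; (6,6)→{3,6}. Safe: 1, 2. Place at column 1.
Row 5: attacked by (1,7)→{3,7}; (2,4)→{1,4,7}; (3,1)→{1,3}; (4,5)→{4,5,6}; (6,6)→{5,6,7}. Safe: 2. Place at column 2.
Row 7: attacked by (1,7)→{1,7}; (2,4)→{4}; (3,1)→{1,5}; (4,5)→{2,5}; (5,2)→{2,4}; (6,6)→{5,6,7}. Safe: 3. Place at column 3.
Columns [7, 4, 1, 5, 2, 6, 3], r−c [-6, -2, 2, -1, 3, 0, 4], r+c [8, 6, 4, 9, 7, 12, 10] are all distinct, so no two queens attack.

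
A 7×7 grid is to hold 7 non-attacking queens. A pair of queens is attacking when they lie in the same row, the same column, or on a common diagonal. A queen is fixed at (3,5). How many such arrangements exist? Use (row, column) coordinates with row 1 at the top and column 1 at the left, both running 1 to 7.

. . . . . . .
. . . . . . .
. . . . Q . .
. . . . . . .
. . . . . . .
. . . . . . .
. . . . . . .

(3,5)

6

Branch on row 1: col 1 → 1; col 2 → 1; col 4 → 2; col 6 → 2.
Sum: 1 + 1 + 2 + 2 = 6.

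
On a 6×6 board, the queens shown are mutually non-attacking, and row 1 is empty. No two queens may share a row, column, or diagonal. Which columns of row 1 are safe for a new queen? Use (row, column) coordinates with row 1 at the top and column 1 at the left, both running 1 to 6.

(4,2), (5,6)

(4,2) attacks row 1 at column 2 and diagonals 5.
(5,6) attacks row 1 at column 6 and diagonals 2.
Attacked columns: {2, 5, 6}. Safe: {1, 3, 4}.

columns 1, 3, 4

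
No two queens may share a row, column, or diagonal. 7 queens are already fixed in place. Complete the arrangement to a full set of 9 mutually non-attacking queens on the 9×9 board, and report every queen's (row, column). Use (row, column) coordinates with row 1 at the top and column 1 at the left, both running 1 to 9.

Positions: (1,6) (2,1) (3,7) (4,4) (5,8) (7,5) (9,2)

(1,6) (2,1) (3,7) (4,4) (5,8) (6,3) (7,5) (8,9) (9,2)

Row 6: attacked by (1,6)→{1,6}; (2,1)→{1,5}; (3,7)→{4,7}; (4,4)→{2,4,6}; (5,8)→{7,8,9}; (7,5)→{4,5,6}; (9,2)→{2,5}. Safe: 3. Place at column 3.
Row 8: attacked by (1,6)→{6}; (2,1)→{1,7}; (3,7)→{2,7}; (4,4)→{4,8}; (5,8)→{5,8}; (6,3)→{1,3,5}; (7,5)→{4,5,6}; (9,2)→{1,2,3}. Safe: 9. Place at column 9.
Columns [6, 1, 7, 4, 8, 3, 5, 9, 2], r−c [-5, 1, -4, 0, -3, 3, 2, -1, 7], r+c [7, 3, 10, 8, 13, 9, 12, 17, 11] are all distinct, so no two queens attack.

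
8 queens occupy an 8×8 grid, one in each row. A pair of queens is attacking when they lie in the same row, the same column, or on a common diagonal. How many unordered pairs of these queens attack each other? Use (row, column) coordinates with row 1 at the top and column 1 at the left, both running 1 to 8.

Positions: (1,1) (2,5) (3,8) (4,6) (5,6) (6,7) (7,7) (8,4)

5

Same column: (4,6)–(5,6) (column 6); (6,7)–(7,7) (column 7).
Same diagonal: (1,1)–(7,7) (|1−7| = |1−7| = 6); (3,8)–(5,6) (|3−5| = |8−6| = 2); (5,6)–(6,7) (|5−6| = |6−7| = 1).
Total attacking pairs: 5.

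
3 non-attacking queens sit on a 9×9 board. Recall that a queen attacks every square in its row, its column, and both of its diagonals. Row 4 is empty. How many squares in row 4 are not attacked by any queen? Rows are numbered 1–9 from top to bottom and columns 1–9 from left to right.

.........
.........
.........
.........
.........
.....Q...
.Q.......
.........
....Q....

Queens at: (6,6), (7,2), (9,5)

(6,6) attacks row 4 at column 6 and diagonals 4, 8.
(7,2) attacks row 4 at column 2 and diagonals 5.
(9,5) attacks row 4 at column 5.
Attacked columns: {2, 4, 5, 6, 8}. Safe: {1, 3, 7, 9}.

4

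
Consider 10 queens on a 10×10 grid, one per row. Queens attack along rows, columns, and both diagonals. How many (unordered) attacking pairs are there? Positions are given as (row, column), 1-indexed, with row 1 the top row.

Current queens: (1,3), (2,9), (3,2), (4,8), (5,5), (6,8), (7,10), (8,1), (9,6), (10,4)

Same column: (4,8)–(6,8) (column 8).
Same diagonal: (1,3)–(6,8) (|1−6| = |3−8| = 5); (6,8)–(10,4) (|6−10| = |8−4| = 4).
Total attacking pairs: 3.

3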